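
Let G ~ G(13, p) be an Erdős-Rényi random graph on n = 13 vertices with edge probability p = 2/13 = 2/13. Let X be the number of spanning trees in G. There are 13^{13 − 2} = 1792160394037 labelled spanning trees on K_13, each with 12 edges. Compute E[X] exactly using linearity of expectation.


K_13 has 13^{13 − 2} = 1792160394037 labelled spanning trees.
For each such spanning tree H, let X_H = 1 if all 12 edges of H are present in G. Then P[X_H = 1] = p^{12} = (2/13)^{12} = 4096/23298085122481.
Summing the indicators: E[X] = Σ_H E[X_H] = 1792160394037 · p^{12} = 1792160394037 · 4096/23298085122481 = 4096/13.
Numerically: E[X] ≈ 315.077.

E[X] = 1792160394037 · (2/13)^{12} = 4096/13 ≈ 315.077.


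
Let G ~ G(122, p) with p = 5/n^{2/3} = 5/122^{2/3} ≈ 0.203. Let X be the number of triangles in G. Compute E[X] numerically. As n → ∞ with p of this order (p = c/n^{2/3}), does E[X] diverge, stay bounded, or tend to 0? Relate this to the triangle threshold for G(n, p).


Number of potential triangles: C(122, 3) = 295240.
Each occurs with probability p³ ≈ (0.203)³ ≈ 8.39828e-03.
By linearity: E[X] = C(122, 3)·p³ ≈ 295240 · 8.39828e-03 ≈ 2479.508.
Since α = 2/3 < 1, p = c/n^{2/3} ≫ 1/n is above the triangle threshold p ~ 1/n. Asymptotically E[X] ~ (c³/6)·n^{3(1−α)} = (5³/6)·n^{1} → ∞; triangles are abundant w.h.p.

E[X] ≈ 2479.508; in regime p = Θ(1/n^{2/3}) E[X] diverges (above the triangle threshold p ~ 1/n).


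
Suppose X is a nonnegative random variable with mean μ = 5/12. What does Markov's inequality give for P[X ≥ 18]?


μ = E[X] = 5/12, a = 18.
Markov: P[X ≥ 18] ≤ μ/a = (5/12)/18 = 5/216.
Numerically: ≈ 0.023.
(Since a = 18 > μ = 0.417, the bound 5/216 is < 1 and informative.)

P[X ≥ 18] ≤ 5/216 ≈ 0.023.


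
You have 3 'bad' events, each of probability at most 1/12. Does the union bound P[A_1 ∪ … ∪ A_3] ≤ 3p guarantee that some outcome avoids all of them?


Union bound: P[∪_{i=1}^{3} A_i] ≤ Σ_i P[A_i] ≤ 3·p = 3·(1/12) = 1/4.
Numerically: 1/4 ≈ 0.2500.
Is 1/4 < 1? YES.
Since P[∪ A_i] ≤ 1/4 < 1, the complement has P[∩ A_i^c] ≥ 1 − 1/4 = 3/4 > 0, so some outcome avoids every A_i.

3·p = 1/4 ≈ 0.2500; existence CERTIFIED by the union bound.


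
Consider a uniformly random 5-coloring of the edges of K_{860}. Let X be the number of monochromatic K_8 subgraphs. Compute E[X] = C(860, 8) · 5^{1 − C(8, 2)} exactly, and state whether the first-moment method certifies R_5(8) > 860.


E[X] = C(860, 8) · 5^{1 − 28} = 7182671140665308145 · 5^{−27} = 7182671140665308145/7450580596923828125.
As a reduced fraction: E[X] = 1436534228133061629/1490116119384765625 ≈ 0.9640.
Is E[X] < 1? YES.
Since E[X] < 1, there exists a 5-coloring of K_{860} with no monochromatic K_8; hence R_5(8) > 860.

E[X] = 1436534228133061629/1490116119384765625 ≈ 0.9640; E[X] < 1, so R_5(8) > 860.


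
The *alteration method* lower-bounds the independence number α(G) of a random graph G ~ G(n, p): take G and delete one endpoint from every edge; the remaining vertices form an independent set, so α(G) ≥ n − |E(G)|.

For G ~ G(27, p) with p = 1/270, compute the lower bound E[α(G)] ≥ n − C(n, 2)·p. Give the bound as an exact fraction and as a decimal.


E[|E(G)|] = C(27, 2)·p = 351 · (1/270) = 13/10.
E[α(G)] ≥ n − E[|E(G)|] = 27 − 13/10 = 257/10.
Numerically: ≈ 25.70000.
(This is only a lower bound; the true E[α(G)] may be larger.)

E[α(G)] ≥ 257/10 ≈ 25.70000.


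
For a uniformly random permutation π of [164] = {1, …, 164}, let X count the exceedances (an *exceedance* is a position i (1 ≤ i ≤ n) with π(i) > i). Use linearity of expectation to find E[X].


Write X = Σ_{i=1}^{164} X_i, where X_i = 1_{π(i) > i}.
For each fixed i, π(i) is uniform over {1, …, 164} (marginal of a uniform permutation), so P[π(i) > i] = (n − i)/n. Summing: Σ_{i=1}^{164} (n − i)/n = (0 + 1 + … + 163)/164 = 164(164 − 1)/(2·164) = (164 − 1)/2.
Hence E[X] = Σ_{i=1}^{164} (164 − i)/164 = 163/2 ≈ 81.500.

E[X] = 163/2 = 81.500.


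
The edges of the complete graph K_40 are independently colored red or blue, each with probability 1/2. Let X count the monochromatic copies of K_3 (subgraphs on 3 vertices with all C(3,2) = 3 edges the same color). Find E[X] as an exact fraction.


Let X = Σ_S X_S over the C(40, 3) = 9880 subsets S of size 3, where X_S = 1 if the K_3 on S is monochromatic.
For a fixed S, the K_3 on S has C(3, 2) = 3 edges. P[all 3 edges red] = (1/2)^3, and likewise for blue, so P[monochromatic] = 2·(1/2)^3 = 2^{1 − 3} = 1/4.
By linearity: E[X] = C(40, 3) · 2^{1 − 3} = 9880 · 1/4 = 2470.
Numerically: E[X] ≈ 2470.000.

E[X] = C(40,3)·2^(1−C(3,2)) = 2470 ≈ 2470.000.


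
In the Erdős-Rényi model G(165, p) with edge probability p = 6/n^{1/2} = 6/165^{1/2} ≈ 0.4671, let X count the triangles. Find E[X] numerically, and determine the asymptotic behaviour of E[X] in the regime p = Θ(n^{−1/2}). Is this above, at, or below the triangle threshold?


Number of potential triangles: C(165, 3) = 735130.
Each occurs with probability p³ ≈ (0.4671)³ ≈ 1.0191259e-01.
By linearity: E[X] = C(165, 3)·p³ ≈ 735130 · 1.0191259e-01 ≈ 74919.00159.
Since α = 1/2 < 1, p = c/n^{1/2} ≫ 1/n is above the triangle threshold p ~ 1/n. Asymptotically E[X] ~ (c³/6)·n^{3(1−α)} = (6³/6)·n^{1.5} → ∞; triangles are abundant w.h.p.

E[X] ≈ 74919.00159; in regime p = Θ(1/n^{1/2}) E[X] diverges (above the triangle threshold p ~ 1/n).


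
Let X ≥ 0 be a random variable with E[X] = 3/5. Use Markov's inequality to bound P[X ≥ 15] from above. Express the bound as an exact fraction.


μ = E[X] = 3/5, a = 15.
Markov: P[X ≥ 15] ≤ μ/a = (3/5)/15 = 1/25.
Numerically: ≈ 0.040.
(Since a = 15 > μ = 0.600, the bound 1/25 is < 1 and informative.)

P[X ≥ 15] ≤ 1/25 ≈ 0.040.


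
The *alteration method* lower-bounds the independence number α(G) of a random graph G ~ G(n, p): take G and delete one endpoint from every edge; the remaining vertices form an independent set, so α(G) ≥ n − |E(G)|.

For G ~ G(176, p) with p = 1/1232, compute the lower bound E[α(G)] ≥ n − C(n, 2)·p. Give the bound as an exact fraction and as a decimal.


E[|E(G)|] = C(176, 2)·p = 15400 · (1/1232) = 25/2.
E[α(G)] ≥ n − E[|E(G)|] = 176 − 25/2 = 327/2.
Numerically: ≈ 163.500000.
(This is only a lower bound; the true E[α(G)] may be larger.)

E[α(G)] ≥ 327/2 ≈ 163.500000.


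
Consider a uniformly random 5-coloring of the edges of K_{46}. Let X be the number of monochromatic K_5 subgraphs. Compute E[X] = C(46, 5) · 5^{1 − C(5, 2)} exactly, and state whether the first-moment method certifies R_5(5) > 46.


E[X] = C(46, 5) · 5^{1 − 10} = 1370754 · 5^{−9} = 1370754/1953125.
As a reduced fraction: E[X] = 1370754/1953125 ≈ 0.7018260.
Is E[X] < 1? YES.
Since E[X] < 1, there exists a 5-coloring of K_{46} with no monochromatic K_5; hence R_5(5) > 46.

E[X] = 1370754/1953125 ≈ 0.7018260; E[X] < 1, so R_5(5) > 46.


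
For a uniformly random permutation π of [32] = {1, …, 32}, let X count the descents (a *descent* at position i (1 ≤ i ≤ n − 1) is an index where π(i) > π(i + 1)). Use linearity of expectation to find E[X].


Write X = Σ X_I over i = 1, …, 31, with X_I the indicator of one descent.
There are 31 indicators.
For each fixed i, the pair (π(i), π(i+1)) is a uniformly random ordered pair of distinct values from {1, …, 32}; by symmetry P[π(i) > π(i+1)] = 1/2.
By linearity: E[X] = 31 · (1/2) = (32 − 1) · (1/2) = 31/2 ≈ 15.5000.

E[X] = 31/2 = 15.5000.


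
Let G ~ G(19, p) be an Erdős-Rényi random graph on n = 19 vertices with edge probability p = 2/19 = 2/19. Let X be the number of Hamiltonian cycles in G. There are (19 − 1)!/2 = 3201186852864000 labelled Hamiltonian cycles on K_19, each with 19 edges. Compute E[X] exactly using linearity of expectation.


K_19 has (19 − 1)!/2 = 3201186852864000 labelled Hamiltonian cycles.
For each such Hamiltonian cycle H, let X_H = 1 if all 19 edges of H are present in G. Then P[X_H = 1] = p^{19} = (2/19)^{19} = 524288/1978419655660313589123979.
By linearity of expectation: E[X] = Σ_H E[X_H] = 3201186852864000 · p^{19} = 3201186852864000 · 524288/1978419655660313589123979 = 1678343852714360832000/1978419655660313589123979.
Numerically: E[X] ≈ 0.0008483.

E[X] = 3201186852864000 · (2/19)^{19} = 1678343852714360832000/1978419655660313589123979 ≈ 0.0008483.


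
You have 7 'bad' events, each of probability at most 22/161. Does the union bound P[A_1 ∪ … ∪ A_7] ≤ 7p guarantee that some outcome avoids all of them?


Union bound: P[∪_{i=1}^{7} A_i] ≤ Σ_i P[A_i] ≤ 7·p = 7·(22/161) = 22/23.
Numerically: 22/23 ≈ 0.9565.
Is 22/23 < 1? YES.
Since P[∪ A_i] ≤ 22/23 < 1, the complement has P[∩ A_i^c] ≥ 1 − 22/23 = 1/23 > 0, so some outcome avoids every A_i.

7·p = 22/23 ≈ 0.9565; existence CERTIFIED by the union bound.


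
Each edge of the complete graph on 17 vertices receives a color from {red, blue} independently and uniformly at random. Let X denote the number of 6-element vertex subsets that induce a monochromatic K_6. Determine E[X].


Let X = Σ_S X_S over the C(17, 6) = 12376 subsets S of size 6, where X_S = 1 if the K_6 on S is monochromatic.
For a fixed S, the K_6 on S has C(6, 2) = 15 edges. P[all 15 edges red] = (1/2)^15, and likewise for blue, so P[monochromatic] = 2·(1/2)^15 = 2^{1 − 15} = 1/16384.
By linearity of expectation: E[X] = C(17, 6) · 2^{1 − 15} = 12376 · 1/16384 = 1547/2048.
Numerically: E[X] ≈ 0.7554.

E[X] = C(17,6)·2^(1−C(6,2)) = 1547/2048 ≈ 0.7554.


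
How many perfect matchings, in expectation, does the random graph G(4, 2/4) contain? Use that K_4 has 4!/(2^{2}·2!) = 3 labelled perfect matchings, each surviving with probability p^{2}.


K_4 has 4!/(2^{2}·2!) = 3 labelled perfect matchings.
For each such perfect matching H, let X_H = 1 if all 2 edges of H are present in G. Then P[X_H = 1] = p^{2} = (1/2)^{2} = 1/4.
By linearity of expectation: E[X] = Σ_H E[X_H] = 3 · p^{2} = 3 · 1/4 = 3/4.
Numerically: E[X] ≈ 0.75.

E[X] = 3 · (1/2)^{2} = 3/4 ≈ 0.75.


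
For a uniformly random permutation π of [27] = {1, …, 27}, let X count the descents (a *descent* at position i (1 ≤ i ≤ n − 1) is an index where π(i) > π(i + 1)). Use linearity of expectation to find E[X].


Write X = Σ X_I over i = 1, …, 26, with X_I the indicator of one descent.
There are 26 indicators.
For each fixed i, the pair (π(i), π(i+1)) is a uniformly random ordered pair of distinct values from {1, …, 27}; by symmetry P[π(i) > π(i+1)] = 1/2.
By linearity: E[X] = 26 · (1/2) = (27 − 1) · (1/2) = 13 ≈ 13.0000.

E[X] = 13 = 13.0000.


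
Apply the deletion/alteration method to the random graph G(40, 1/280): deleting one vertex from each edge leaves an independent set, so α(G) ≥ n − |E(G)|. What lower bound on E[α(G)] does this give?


E[|E(G)|] = C(40, 2)·p = 780 · (1/280) = 39/14.
E[α(G)] ≥ n − E[|E(G)|] = 40 − 39/14 = 521/14.
Numerically: ≈ 37.2143.
(This is only a lower bound; the true E[α(G)] may be larger.)

E[α(G)] ≥ 521/14 ≈ 37.2143.


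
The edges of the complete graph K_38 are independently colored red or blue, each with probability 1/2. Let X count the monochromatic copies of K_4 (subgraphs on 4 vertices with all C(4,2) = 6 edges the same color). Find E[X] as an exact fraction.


Let X = Σ_S X_S over the C(38, 4) = 73815 subsets S of size 4, where X_S = 1 if the K_4 on S is monochromatic.
For a fixed S, the K_4 on S has C(4, 2) = 6 edges. P[all 6 edges red] = (1/2)^6, and likewise for blue, so P[monochromatic] = 2·(1/2)^6 = 2^{1 − 6} = 1/32.
By linearity: E[X] = C(38, 4) · 2^{1 − 6} = 73815 · 1/32 = 73815/32.
Numerically: E[X] ≈ 2306.719.

E[X] = C(38,4)·2^(1−C(4,2)) = 73815/32 ≈ 2306.719.


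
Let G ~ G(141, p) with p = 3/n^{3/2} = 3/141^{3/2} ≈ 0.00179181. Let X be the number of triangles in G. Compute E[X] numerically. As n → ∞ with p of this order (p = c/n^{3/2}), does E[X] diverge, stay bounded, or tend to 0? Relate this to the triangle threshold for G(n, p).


Number of potential triangles: C(141, 3) = 457310.
Each occurs with probability p³ ≈ (0.00179181)³ ≈ 5.75277989e-09.
By linearity: E[X] = C(141, 3)·p³ ≈ 457310 · 5.75277989e-09 ≈ 0.002631.
Since α = 3/2 > 1, p = c/n^{3/2} = o(1/n) is below the triangle threshold p ~ 1/n. Asymptotically E[X] ~ (c³/6)·n^{3(1−α)} = (3³/6)·n^{-1.5} → 0, so by Markov's inequality G has no triangles w.h.p.

E[X] ≈ 0.002631; in regime p = Θ(1/n^{3/2}) E[X] tends to 0 (below the triangle threshold p ~ 1/n).


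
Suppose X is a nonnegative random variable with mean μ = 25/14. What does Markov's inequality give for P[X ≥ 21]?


μ = E[X] = 25/14, a = 21.
Markov: P[X ≥ 21] ≤ μ/a = (25/14)/21 = 25/294.
Numerically: ≈ 0.0850.
(Since a = 21 > μ = 1.7857, the bound 25/294 is < 1 and informative.)

P[X ≥ 21] ≤ 25/294 ≈ 0.0850.


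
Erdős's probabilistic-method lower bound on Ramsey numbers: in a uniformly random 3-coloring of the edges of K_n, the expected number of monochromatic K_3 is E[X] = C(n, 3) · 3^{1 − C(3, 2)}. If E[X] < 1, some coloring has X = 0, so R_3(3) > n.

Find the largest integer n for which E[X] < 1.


We need C(n, 3) · 3^{1 − 3} < 1, i.e. C(n, 3) < 3^{3 − 1} = 9.
Check values of n near the boundary:
  n = 3: C(3, 3) = 1; 1 < 9? YES
  n = 4: C(4, 3) = 4; 4 < 9? YES
  n = 5: C(5, 3) = 10; 10 < 9? NO
  n = 6: C(6, 3) = 20; 20 < 9? NO
  n = 7: C(7, 3) = 35; 35 < 9? NO
The largest n with C(n, 3) < 9 is n = 4 (where E[X] = 4/9 ≈ 0.4444). Hence R_3(3) > 4, i.e. R_3(3) ≥ 5.

Largest n = 4; hence R_3(3) > 4.


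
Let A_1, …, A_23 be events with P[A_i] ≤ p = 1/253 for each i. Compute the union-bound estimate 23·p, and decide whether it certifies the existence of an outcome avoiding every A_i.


Union bound: P[∪_{i=1}^{23} A_i] ≤ Σ_i P[A_i] ≤ 23·p = 23·(1/253) = 1/11.
Numerically: 1/11 ≈ 0.0909091.
Is 1/11 < 1? YES.
Since P[∪ A_i] ≤ 1/11 < 1, the complement has P[∩ A_i^c] ≥ 1 − 1/11 = 10/11 > 0, so some outcome avoids every A_i.

23·p = 1/11 ≈ 0.0909091; existence CERTIFIED by the union bound.


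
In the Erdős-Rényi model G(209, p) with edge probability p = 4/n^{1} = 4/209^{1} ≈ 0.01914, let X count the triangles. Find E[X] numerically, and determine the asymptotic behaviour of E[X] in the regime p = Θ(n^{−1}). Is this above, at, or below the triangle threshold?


Number of potential triangles: C(209, 3) = 1499784.
Each occurs with probability p³ ≈ (0.01914)³ ≈ 7.010373e-06.
By linearity: E[X] = C(209, 3)·p³ ≈ 1499784 · 7.010373e-06 ≈ 10.5140.
Here α = 1, so p = 4/n is exactly at the triangle threshold p ~ 1/n. Asymptotically E[X] → c³/6 = 4³/6 = 32/3 ≈ 10.6667, a bounded constant. In this regime the triangle count is asymptotically Poisson(c³/6).

E[X] ≈ 10.5140; in regime p = Θ(1/n^{1}) E[X] stays bounded (at the triangle threshold p ~ 1/n).


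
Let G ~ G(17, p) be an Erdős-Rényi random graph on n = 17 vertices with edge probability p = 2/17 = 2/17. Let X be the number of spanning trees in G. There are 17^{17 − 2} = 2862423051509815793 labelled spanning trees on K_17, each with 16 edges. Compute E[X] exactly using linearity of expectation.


K_17 has 17^{17 − 2} = 2862423051509815793 labelled spanning trees.
For each such spanning tree H, let X_H = 1 if all 16 edges of H are present in G. Then P[X_H = 1] = p^{16} = (2/17)^{16} = 65536/48661191875666868481.
By linearity: E[X] = Σ_H E[X_H] = 2862423051509815793 · p^{16} = 2862423051509815793 · 65536/48661191875666868481 = 65536/17.
Numerically: E[X] ≈ 3855.06.

E[X] = 2862423051509815793 · (2/17)^{16} = 65536/17 ≈ 3855.06.


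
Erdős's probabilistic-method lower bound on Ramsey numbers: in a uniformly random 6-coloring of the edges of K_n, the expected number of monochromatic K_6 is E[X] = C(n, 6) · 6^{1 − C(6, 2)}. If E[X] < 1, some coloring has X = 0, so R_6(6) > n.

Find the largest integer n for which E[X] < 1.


We need C(n, 6) · 6^{1 − 15} < 1, i.e. C(n, 6) < 6^{15 − 1} = 78364164096.
Check values of n near the boundary:
  n = 194: C(194, 6) = 68482017072; 68482017072 < 78364164096? YES
  n = 195: C(195, 6) = 70656049360; 70656049360 < 78364164096? YES
  n = 196: C(196, 6) = 72887293024; 72887293024 < 78364164096? YES
  n = 197: C(197, 6) = 75176946208; 75176946208 < 78364164096? YES
  n = 198: C(198, 6) = 77526225777; 77526225777 < 78364164096? YES
  n = 199: C(199, 6) = 79936367511; 79936367511 < 78364164096? NO
The largest n with C(n, 6) < 78364164096 is n = 198 (where E[X] = 25842075259/26121388032 ≈ 0.9893). Hence R_6(6) > 198, i.e. R_6(6) ≥ 199.

Largest n = 198; hence R_6(6) > 198.


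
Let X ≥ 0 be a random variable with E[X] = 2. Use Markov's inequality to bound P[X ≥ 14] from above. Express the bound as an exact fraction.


μ = E[X] = 2, a = 14.
Markov: P[X ≥ 14] ≤ μ/a = (2)/14 = 1/7.
Numerically: ≈ 0.14286.
(Since a = 14 > μ = 2.00000, the bound 1/7 is < 1 and informative.)

P[X ≥ 14] ≤ 1/7 ≈ 0.14286.


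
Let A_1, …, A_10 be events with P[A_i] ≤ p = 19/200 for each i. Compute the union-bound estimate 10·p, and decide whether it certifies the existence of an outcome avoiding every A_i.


Union bound: P[∪_{i=1}^{10} A_i] ≤ Σ_i P[A_i] ≤ 10·p = 10·(19/200) = 19/20.
Numerically: 19/20 ≈ 0.950.
Is 19/20 < 1? YES.
Since P[∪ A_i] ≤ 19/20 < 1, the complement has P[∩ A_i^c] ≥ 1 − 19/20 = 1/20 > 0, so some outcome avoids every A_i.

10·p = 19/20 ≈ 0.950; existence CERTIFIED by the union bound.


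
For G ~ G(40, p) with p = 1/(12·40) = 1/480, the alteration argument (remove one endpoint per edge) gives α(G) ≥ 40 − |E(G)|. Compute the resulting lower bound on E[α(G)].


E[|E(G)|] = C(40, 2)·p = 780 · (1/480) = 13/8.
E[α(G)] ≥ n − E[|E(G)|] = 40 − 13/8 = 307/8.
Numerically: ≈ 38.375000.
(This is only a lower bound; the true E[α(G)] may be larger.)

E[α(G)] ≥ 307/8 ≈ 38.375000.


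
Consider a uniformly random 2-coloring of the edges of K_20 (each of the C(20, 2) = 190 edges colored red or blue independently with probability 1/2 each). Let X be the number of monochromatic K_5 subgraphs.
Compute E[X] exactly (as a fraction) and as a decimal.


Let X = Σ_S X_S over the C(20, 5) = 15504 subsets S of size 5, where X_S = 1 if the K_5 on S is monochromatic.
For a fixed S, the K_5 on S has C(5, 2) = 10 edges. P[all 10 edges red] = (1/2)^10, and likewise for blue, so P[monochromatic] = 2·(1/2)^10 = 2^{1 − 10} = 1/512.
Summing: E[X] = C(20, 5) · 2^{1 − 10} = 15504 · 1/512 = 969/32.
Numerically: E[X] ≈ 30.2812.

E[X] = C(20,5)·2^(1−C(5,2)) = 969/32 ≈ 30.2812.


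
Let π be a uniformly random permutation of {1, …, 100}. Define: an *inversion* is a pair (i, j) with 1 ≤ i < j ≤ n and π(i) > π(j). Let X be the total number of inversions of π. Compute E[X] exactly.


Write X = Σ X_I over the C(100, 2) = 4950 pairs i < j, with X_I the indicator of one inversion.
There are 4950 indicators.
For each fixed pair i < j, the values π(i) and π(j) are two distinct elements of {1, …, 100} in uniformly random order; by symmetry P[π(i) > π(j)] = 1/2.
By linearity: E[X] = 4950 · (1/2) = C(100, 2) · (1/2) = 4950/2 = 2475 ≈ 2475.0000.

E[X] = 2475 = 2475.0000.


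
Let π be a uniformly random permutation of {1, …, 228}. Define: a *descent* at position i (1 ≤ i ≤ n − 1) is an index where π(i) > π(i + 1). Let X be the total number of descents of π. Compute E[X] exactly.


Write X = Σ X_I over i = 1, …, 227, with X_I the indicator of one descent.
There are 227 indicators.
For each fixed i, the pair (π(i), π(i+1)) is a uniformly random ordered pair of distinct values from {1, …, 228}; by symmetry P[π(i) > π(i+1)] = 1/2.
By linearity: E[X] = 227 · (1/2) = (228 − 1) · (1/2) = 227/2 ≈ 113.5000.

E[X] = 227/2 = 113.5000.


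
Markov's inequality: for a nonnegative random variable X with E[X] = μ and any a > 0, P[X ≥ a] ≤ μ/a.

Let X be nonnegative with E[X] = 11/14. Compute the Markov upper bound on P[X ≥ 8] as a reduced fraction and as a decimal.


μ = E[X] = 11/14, a = 8.
Markov: P[X ≥ 8] ≤ μ/a = (11/14)/8 = 11/112.
Numerically: ≈ 0.098214.
(Since a = 8 > μ = 0.785714, the bound 11/112 is < 1 and informative.)

P[X ≥ 8] ≤ 11/112 ≈ 0.098214.


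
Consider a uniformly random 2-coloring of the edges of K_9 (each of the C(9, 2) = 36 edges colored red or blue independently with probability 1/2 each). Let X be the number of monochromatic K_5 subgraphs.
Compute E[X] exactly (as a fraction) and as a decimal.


Let X = Σ_S X_S over the C(9, 5) = 126 subsets S of size 5, where X_S = 1 if the K_5 on S is monochromatic.
For a fixed S, the K_5 on S has C(5, 2) = 10 edges. P[all 10 edges red] = (1/2)^10, and likewise for blue, so P[monochromatic] = 2·(1/2)^10 = 2^{1 − 10} = 1/512.
By linearity: E[X] = C(9, 5) · 2^{1 − 10} = 126 · 1/512 = 63/256.
Numerically: E[X] ≈ 0.246094.

E[X] = C(9,5)·2^(1−C(5,2)) = 63/256 ≈ 0.246094.


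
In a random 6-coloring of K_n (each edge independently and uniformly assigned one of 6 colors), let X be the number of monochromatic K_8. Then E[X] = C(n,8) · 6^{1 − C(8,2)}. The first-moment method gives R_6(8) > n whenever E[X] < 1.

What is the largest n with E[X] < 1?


We need C(n, 8) · 6^{1 − 28} < 1, i.e. C(n, 8) < 6^{28 − 1} = 1023490369077469249536.
Check values of n near the boundary:
  n = 1594: C(1594, 8) = 1015652773590544255167; 1015652773590544255167 < 1023490369077469249536? YES
  n = 1595: C(1595, 8) = 1020772636343363633895; 1020772636343363633895 < 1023490369077469249536? YES
  n = 1596: C(1596, 8) = 1025915067760710553965; 1025915067760710553965 < 1023490369077469249536? NO
The largest n with C(n, 8) < 1023490369077469249536 is n = 1595 (where E[X] = 113419181815929292655/113721152119718805504 ≈ 0.9973446). Hence R_6(8) > 1595, i.e. R_6(8) ≥ 1596.

Largest n = 1595; hence R_6(8) > 1595.


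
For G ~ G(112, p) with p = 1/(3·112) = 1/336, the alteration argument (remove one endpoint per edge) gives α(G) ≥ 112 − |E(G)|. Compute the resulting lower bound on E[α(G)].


E[|E(G)|] = C(112, 2)·p = 6216 · (1/336) = 37/2.
E[α(G)] ≥ n − E[|E(G)|] = 112 − 37/2 = 187/2.
Numerically: ≈ 93.500000.
(This is only a lower bound; the true E[α(G)] may be larger.)

E[α(G)] ≥ 187/2 ≈ 93.500000.


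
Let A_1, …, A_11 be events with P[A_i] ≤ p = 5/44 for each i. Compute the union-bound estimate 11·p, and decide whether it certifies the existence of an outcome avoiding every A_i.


Union bound: P[∪_{i=1}^{11} A_i] ≤ Σ_i P[A_i] ≤ 11·p = 11·(5/44) = 5/4.
Numerically: 5/4 ≈ 1.25000.
Is 5/4 < 1? NO.
Since the bound 5/4 is ≥ 1, the union bound is uninformative here; it does NOT by itself certify existence.

11·p = 5/4 ≈ 1.25000; existence NOT certified by the union bound.


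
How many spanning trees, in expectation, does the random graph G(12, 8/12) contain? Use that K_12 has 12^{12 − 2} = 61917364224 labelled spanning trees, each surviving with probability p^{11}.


K_12 has 12^{12 − 2} = 61917364224 labelled spanning trees.
For each such spanning tree H, let X_H = 1 if all 11 edges of H are present in G. Then P[X_H = 1] = p^{11} = (2/3)^{11} = 2048/177147.
By linearity: E[X] = Σ_H E[X_H] = 61917364224 · p^{11} = 61917364224 · 2048/177147 = 2147483648/3.
Numerically: E[X] ≈ 7.1583e+08.

E[X] = 61917364224 · (2/3)^{11} = 2147483648/3 ≈ 7.1583e+08.


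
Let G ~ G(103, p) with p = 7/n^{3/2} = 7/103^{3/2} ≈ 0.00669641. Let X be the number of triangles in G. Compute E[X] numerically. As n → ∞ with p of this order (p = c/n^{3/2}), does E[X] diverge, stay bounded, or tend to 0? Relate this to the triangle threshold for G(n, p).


Number of potential triangles: C(103, 3) = 176851.
Each occurs with probability p³ ≈ (0.00669641)³ ≈ 3.00280139e-07.
By linearity: E[X] = C(103, 3)·p³ ≈ 176851 · 3.00280139e-07 ≈ 0.053105.
Since α = 3/2 > 1, p = c/n^{3/2} = o(1/n) is below the triangle threshold p ~ 1/n. Asymptotically E[X] ~ (c³/6)·n^{3(1−α)} = (7³/6)·n^{-1.5} → 0, so by Markov's inequality G has no triangles w.h.p.

E[X] ≈ 0.053105; in regime p = Θ(1/n^{3/2}) E[X] tends to 0 (below the triangle threshold p ~ 1/n).


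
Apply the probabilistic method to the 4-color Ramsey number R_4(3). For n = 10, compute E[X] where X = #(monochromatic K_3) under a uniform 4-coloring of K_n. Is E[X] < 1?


E[X] = C(10, 3) · 4^{1 − 3} = 120 · 4^{−2} = 120/16.
As a reduced fraction: E[X] = 15/2 ≈ 7.50000.
Is E[X] < 1? NO.
Since E[X] ≥ 1, the first-moment bound is inconclusive at n = 10; it does NOT by itself certify R_4(3) > 10.

E[X] = 15/2 ≈ 7.50000; E[X] ≥ 1; first-moment method inconclusive here.


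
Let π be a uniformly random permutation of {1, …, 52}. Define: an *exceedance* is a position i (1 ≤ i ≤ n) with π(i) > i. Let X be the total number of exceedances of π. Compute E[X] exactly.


Write X = Σ_{i=1}^{52} X_i, where X_i = 1_{π(i) > i}.
For each fixed i, π(i) is uniform over {1, …, 52} (marginal of a uniform permutation), so P[π(i) > i] = (n − i)/n. Summing: Σ_{i=1}^{52} (n − i)/n = (0 + 1 + … + 51)/52 = 52(52 − 1)/(2·52) = (52 − 1)/2.
Hence E[X] = Σ_{i=1}^{52} (52 − i)/52 = 51/2 ≈ 25.5000.

E[X] = 51/2 = 25.5000.


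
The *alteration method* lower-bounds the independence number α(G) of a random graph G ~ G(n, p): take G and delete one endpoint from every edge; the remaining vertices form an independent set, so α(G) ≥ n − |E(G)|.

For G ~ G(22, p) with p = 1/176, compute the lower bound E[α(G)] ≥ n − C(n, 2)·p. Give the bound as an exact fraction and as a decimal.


E[|E(G)|] = C(22, 2)·p = 231 · (1/176) = 21/16.
E[α(G)] ≥ n − E[|E(G)|] = 22 − 21/16 = 331/16.
Numerically: ≈ 20.68750.
(This is only a lower bound; the true E[α(G)] may be larger.)

E[α(G)] ≥ 331/16 ≈ 20.68750.


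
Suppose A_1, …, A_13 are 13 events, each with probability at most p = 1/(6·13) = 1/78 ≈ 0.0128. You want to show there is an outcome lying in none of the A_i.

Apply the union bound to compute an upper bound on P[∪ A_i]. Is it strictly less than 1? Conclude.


Union bound: P[∪_{i=1}^{13} A_i] ≤ Σ_i P[A_i] ≤ 13·p = 13·(1/78) = 1/6.
Numerically: 1/6 ≈ 0.1667.
Is 1/6 < 1? YES.
Since P[∪ A_i] ≤ 1/6 < 1, the complement has P[∩ A_i^c] ≥ 1 − 1/6 = 5/6 > 0, so some outcome avoids every A_i.

13·p = 1/6 ≈ 0.1667; existence CERTIFIED by the union bound.


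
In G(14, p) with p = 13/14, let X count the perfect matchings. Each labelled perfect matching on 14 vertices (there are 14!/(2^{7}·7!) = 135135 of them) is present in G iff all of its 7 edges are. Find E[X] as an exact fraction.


K_14 has 14!/(2^{7}·7!) = 135135 labelled perfect matchings.
For each such perfect matching H, let X_H = 1 if all 7 edges of H are present in G. Then P[X_H = 1] = p^{7} = (13/14)^{7} = 62748517/105413504.
By linearity of expectation: E[X] = Σ_H E[X_H] = 135135 · p^{7} = 135135 · 62748517/105413504 = 1211360120685/15059072.
Numerically: E[X] ≈ 80440.6.

E[X] = 135135 · (13/14)^{7} = 1211360120685/15059072 ≈ 80440.6.


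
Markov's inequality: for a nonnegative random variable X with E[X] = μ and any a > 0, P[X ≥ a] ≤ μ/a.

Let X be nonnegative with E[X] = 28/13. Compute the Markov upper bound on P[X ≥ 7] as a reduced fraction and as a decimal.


μ = E[X] = 28/13, a = 7.
Markov: P[X ≥ 7] ≤ μ/a = (28/13)/7 = 4/13.
Numerically: ≈ 0.3077.
(Since a = 7 > μ = 2.1538, the bound 4/13 is < 1 and informative.)

P[X ≥ 7] ≤ 4/13 ≈ 0.3077.


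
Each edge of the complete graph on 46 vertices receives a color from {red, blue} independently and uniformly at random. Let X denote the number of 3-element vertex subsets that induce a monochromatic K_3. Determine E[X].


Let X = Σ_S X_S over the C(46, 3) = 15180 subsets S of size 3, where X_S = 1 if the K_3 on S is monochromatic.
For a fixed S, the K_3 on S has C(3, 2) = 3 edges. P[all 3 edges red] = (1/2)^3, and likewise for blue, so P[monochromatic] = 2·(1/2)^3 = 2^{1 − 3} = 1/4.
Summing: E[X] = C(46, 3) · 2^{1 − 3} = 15180 · 1/4 = 3795.
Numerically: E[X] ≈ 3795.000000.

E[X] = C(46,3)·2^(1−C(3,2)) = 3795 ≈ 3795.000000.


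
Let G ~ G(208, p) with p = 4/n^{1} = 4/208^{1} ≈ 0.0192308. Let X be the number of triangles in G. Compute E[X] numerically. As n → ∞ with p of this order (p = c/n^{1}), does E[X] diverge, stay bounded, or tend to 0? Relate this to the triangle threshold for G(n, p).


Number of potential triangles: C(208, 3) = 1478256.
Each occurs with probability p³ ≈ (0.0192308)³ ≈ 7.11197087e-06.
By linearity: E[X] = C(208, 3)·p³ ≈ 1478256 · 7.11197087e-06 ≈ 10.513314.
Here α = 1, so p = 4/n is exactly at the triangle threshold p ~ 1/n. Asymptotically E[X] → c³/6 = 4³/6 = 32/3 ≈ 10.666667, a bounded constant. In this regime the triangle count is asymptotically Poisson(c³/6).

E[X] ≈ 10.513314; in regime p = Θ(1/n^{1}) E[X] stays bounded (at the triangle threshold p ~ 1/n).


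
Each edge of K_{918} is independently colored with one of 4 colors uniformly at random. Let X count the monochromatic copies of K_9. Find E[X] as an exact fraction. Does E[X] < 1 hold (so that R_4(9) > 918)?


E[X] = C(918, 9) · 4^{1 − 36} = 1226696518272037432620 · 4^{−35} = 1226696518272037432620/1180591620717411303424.
As a reduced fraction: E[X] = 306674129568009358155/295147905179352825856 ≈ 1.03905.
Is E[X] < 1? NO.
Since E[X] ≥ 1, the first-moment bound is inconclusive at n = 918; it does NOT by itself certify R_4(9) > 918.

E[X] = 306674129568009358155/295147905179352825856 ≈ 1.03905; E[X] ≥ 1; first-moment method inconclusive here.


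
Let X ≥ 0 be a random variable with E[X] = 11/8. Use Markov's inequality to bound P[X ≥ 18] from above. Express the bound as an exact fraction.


μ = E[X] = 11/8, a = 18.
Markov: P[X ≥ 18] ≤ μ/a = (11/8)/18 = 11/144.
Numerically: ≈ 0.076.
(Since a = 18 > μ = 1.375, the bound 11/144 is < 1 and informative.)

P[X ≥ 18] ≤ 11/144 ≈ 0.076.


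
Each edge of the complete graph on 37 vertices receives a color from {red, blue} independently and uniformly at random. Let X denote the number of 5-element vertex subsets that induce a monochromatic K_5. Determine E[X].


Let X = Σ_S X_S over the C(37, 5) = 435897 subsets S of size 5, where X_S = 1 if the K_5 on S is monochromatic.
For a fixed S, the K_5 on S has C(5, 2) = 10 edges. P[all 10 edges red] = (1/2)^10, and likewise for blue, so P[monochromatic] = 2·(1/2)^10 = 2^{1 − 10} = 1/512.
Summing: E[X] = C(37, 5) · 2^{1 − 10} = 435897 · 1/512 = 435897/512.
Numerically: E[X] ≈ 851.361328.

E[X] = C(37,5)·2^(1−C(5,2)) = 435897/512 ≈ 851.361328.


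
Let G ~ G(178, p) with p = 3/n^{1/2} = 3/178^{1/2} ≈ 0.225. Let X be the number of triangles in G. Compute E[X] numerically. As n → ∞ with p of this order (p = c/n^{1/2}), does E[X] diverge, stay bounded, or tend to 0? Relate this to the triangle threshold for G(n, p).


Number of potential triangles: C(178, 3) = 924176.
Each occurs with probability p³ ≈ (0.225)³ ≈ 1.13693e-02.
By linearity: E[X] = C(178, 3)·p³ ≈ 924176 · 1.13693e-02 ≈ 10507.235.
Since α = 1/2 < 1, p = c/n^{1/2} ≫ 1/n is above the triangle threshold p ~ 1/n. Asymptotically E[X] ~ (c³/6)·n^{3(1−α)} = (3³/6)·n^{1.5} → ∞; triangles are abundant w.h.p.

E[X] ≈ 10507.235; in regime p = Θ(1/n^{1/2}) E[X] diverges (above the triangle threshold p ~ 1/n).


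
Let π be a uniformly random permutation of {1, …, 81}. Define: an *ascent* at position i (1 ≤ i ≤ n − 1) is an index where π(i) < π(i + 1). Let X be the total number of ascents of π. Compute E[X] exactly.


Write X = Σ X_I over i = 1, …, 80, with X_I the indicator of one ascent.
There are 80 indicators.
For each fixed i, the pair (π(i), π(i+1)) is a uniformly random ordered pair of distinct values from {1, …, 81}; by symmetry P[π(i) < π(i+1)] = 1/2.
By linearity: E[X] = 80 · (1/2) = (81 − 1) · (1/2) = 40 ≈ 40.0000.

E[X] = 40 = 40.0000.


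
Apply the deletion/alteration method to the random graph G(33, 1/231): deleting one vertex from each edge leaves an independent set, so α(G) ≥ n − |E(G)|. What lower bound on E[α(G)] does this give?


E[|E(G)|] = C(33, 2)·p = 528 · (1/231) = 16/7.
E[α(G)] ≥ n − E[|E(G)|] = 33 − 16/7 = 215/7.
Numerically: ≈ 30.71429.
(This is only a lower bound; the true E[α(G)] may be larger.)

E[α(G)] ≥ 215/7 ≈ 30.71429.


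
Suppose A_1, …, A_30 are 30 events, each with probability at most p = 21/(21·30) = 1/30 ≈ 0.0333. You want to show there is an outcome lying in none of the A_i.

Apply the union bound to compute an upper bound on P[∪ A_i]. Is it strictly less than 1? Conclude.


Union bound: P[∪_{i=1}^{30} A_i] ≤ Σ_i P[A_i] ≤ 30·p = 30·(1/30) = 1.
Numerically: 1 ≈ 1.0000.
Is 1 < 1? NO.
Since the bound 1 is ≥ 1, the union bound is uninformative here; it does NOT by itself certify existence.

30·p = 1 ≈ 1.0000; existence NOT certified by the union bound.


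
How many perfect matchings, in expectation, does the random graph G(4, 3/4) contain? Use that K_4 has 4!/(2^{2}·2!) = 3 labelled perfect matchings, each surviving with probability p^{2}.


K_4 has 4!/(2^{2}·2!) = 3 labelled perfect matchings.
For each such perfect matching H, let X_H = 1 if all 2 edges of H are present in G. Then P[X_H = 1] = p^{2} = (3/4)^{2} = 9/16.
By linearity: E[X] = Σ_H E[X_H] = 3 · p^{2} = 3 · 9/16 = 27/16.
Numerically: E[X] ≈ 1.6875.

E[X] = 3 · (3/4)^{2} = 27/16 ≈ 1.6875.


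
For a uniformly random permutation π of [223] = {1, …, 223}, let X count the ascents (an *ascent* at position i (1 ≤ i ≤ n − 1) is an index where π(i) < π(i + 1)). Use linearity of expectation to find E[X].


Write X = Σ X_I over i = 1, …, 222, with X_I the indicator of one ascent.
There are 222 indicators.
For each fixed i, the pair (π(i), π(i+1)) is a uniformly random ordered pair of distinct values from {1, …, 223}; by symmetry P[π(i) < π(i+1)] = 1/2.
By linearity: E[X] = 222 · (1/2) = (223 − 1) · (1/2) = 111 ≈ 111.00000.

E[X] = 111 = 111.00000.


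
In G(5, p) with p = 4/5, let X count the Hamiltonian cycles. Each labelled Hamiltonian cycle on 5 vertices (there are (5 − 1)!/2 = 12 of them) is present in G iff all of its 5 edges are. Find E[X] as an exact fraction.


K_5 has (5 − 1)!/2 = 12 labelled Hamiltonian cycles.
For each such Hamiltonian cycle H, let X_H = 1 if all 5 edges of H are present in G. Then P[X_H = 1] = p^{5} = (4/5)^{5} = 1024/3125.
By linearity: E[X] = Σ_H E[X_H] = 12 · p^{5} = 12 · 1024/3125 = 12288/3125.
Numerically: E[X] ≈ 3.9322.

E[X] = 12 · (4/5)^{5} = 12288/3125 ≈ 3.9322.


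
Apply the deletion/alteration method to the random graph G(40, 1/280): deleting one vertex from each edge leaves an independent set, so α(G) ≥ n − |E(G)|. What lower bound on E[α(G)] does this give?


E[|E(G)|] = C(40, 2)·p = 780 · (1/280) = 39/14.
E[α(G)] ≥ n − E[|E(G)|] = 40 − 39/14 = 521/14.
Numerically: ≈ 37.214.
(This is only a lower bound; the true E[α(G)] may be larger.)

E[α(G)] ≥ 521/14 ≈ 37.214.


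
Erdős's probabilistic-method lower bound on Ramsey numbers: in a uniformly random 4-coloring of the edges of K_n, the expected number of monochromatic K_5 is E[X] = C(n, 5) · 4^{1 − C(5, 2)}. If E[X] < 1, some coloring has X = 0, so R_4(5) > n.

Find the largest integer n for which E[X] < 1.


We need C(n, 5) · 4^{1 − 10} < 1, i.e. C(n, 5) < 4^{10 − 1} = 262144.
Check values of n near the boundary:
  n = 27: C(27, 5) = 80730; 80730 < 262144? YES
  n = 28: C(28, 5) = 98280; 98280 < 262144? YES
  n = 29: C(29, 5) = 118755; 118755 < 262144? YES
  n = 30: C(30, 5) = 142506; 142506 < 262144? YES
  n = 31: C(31, 5) = 169911; 169911 < 262144? YES
  n = 32: C(32, 5) = 201376; 201376 < 262144? YES
  n = 33: C(33, 5) = 237336; 237336 < 262144? YES
  n = 34: C(34, 5) = 278256; 278256 < 262144? NO
The largest n with C(n, 5) < 262144 is n = 33 (where E[X] = 29667/32768 ≈ 0.905365). Hence R_4(5) > 33, i.e. R_4(5) ≥ 34.

Largest n = 33; hence R_4(5) > 33.


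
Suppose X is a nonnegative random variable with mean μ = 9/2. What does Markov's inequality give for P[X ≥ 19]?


μ = E[X] = 9/2, a = 19.
Markov: P[X ≥ 19] ≤ μ/a = (9/2)/19 = 9/38.
Numerically: ≈ 0.23684.
(Since a = 19 > μ = 4.50000, the bound 9/38 is < 1 and informative.)

P[X ≥ 19] ≤ 9/38 ≈ 0.23684.


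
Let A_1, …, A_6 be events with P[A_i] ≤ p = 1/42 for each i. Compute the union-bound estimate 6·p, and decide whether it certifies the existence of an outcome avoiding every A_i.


Union bound: P[∪_{i=1}^{6} A_i] ≤ Σ_i P[A_i] ≤ 6·p = 6·(1/42) = 1/7.
Numerically: 1/7 ≈ 0.1428571.
Is 1/7 < 1? YES.
Since P[∪ A_i] ≤ 1/7 < 1, the complement has P[∩ A_i^c] ≥ 1 − 1/7 = 6/7 > 0, so some outcome avoids every A_i.

6·p = 1/7 ≈ 0.1428571; existence CERTIFIED by the union bound.


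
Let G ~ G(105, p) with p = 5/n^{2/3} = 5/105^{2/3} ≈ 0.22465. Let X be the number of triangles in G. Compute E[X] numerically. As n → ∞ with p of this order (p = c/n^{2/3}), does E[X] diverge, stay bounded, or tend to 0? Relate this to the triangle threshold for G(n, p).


Number of potential triangles: C(105, 3) = 187460.
Each occurs with probability p³ ≈ (0.22465)³ ≈ 1.1337868e-02.
By linearity: E[X] = C(105, 3)·p³ ≈ 187460 · 1.1337868e-02 ≈ 2125.39683.
Since α = 2/3 < 1, p = c/n^{2/3} ≫ 1/n is above the triangle threshold p ~ 1/n. Asymptotically E[X] ~ (c³/6)·n^{3(1−α)} = (5³/6)·n^{1} → ∞; triangles are abundant w.h.p.

E[X] ≈ 2125.39683; in regime p = Θ(1/n^{2/3}) E[X] diverges (above the triangle threshold p ~ 1/n).


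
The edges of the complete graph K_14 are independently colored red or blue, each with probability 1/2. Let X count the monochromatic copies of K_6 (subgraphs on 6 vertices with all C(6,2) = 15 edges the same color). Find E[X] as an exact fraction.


Let X = Σ_S X_S over the C(14, 6) = 3003 subsets S of size 6, where X_S = 1 if the K_6 on S is monochromatic.
For a fixed S, the K_6 on S has C(6, 2) = 15 edges. P[all 15 edges red] = (1/2)^15, and likewise for blue, so P[monochromatic] = 2·(1/2)^15 = 2^{1 − 15} = 1/16384.
By linearity of expectation: E[X] = C(14, 6) · 2^{1 − 15} = 3003 · 1/16384 = 3003/16384.
Numerically: E[X] ≈ 0.183289.

E[X] = C(14,6)·2^(1−C(6,2)) = 3003/16384 ≈ 0.183289.


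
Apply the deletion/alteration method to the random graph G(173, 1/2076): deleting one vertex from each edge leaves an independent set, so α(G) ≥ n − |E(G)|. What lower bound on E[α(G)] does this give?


E[|E(G)|] = C(173, 2)·p = 14878 · (1/2076) = 43/6.
E[α(G)] ≥ n − E[|E(G)|] = 173 − 43/6 = 995/6.
Numerically: ≈ 165.833333.
(This is only a lower bound; the true E[α(G)] may be larger.)

E[α(G)] ≥ 995/6 ≈ 165.833333.


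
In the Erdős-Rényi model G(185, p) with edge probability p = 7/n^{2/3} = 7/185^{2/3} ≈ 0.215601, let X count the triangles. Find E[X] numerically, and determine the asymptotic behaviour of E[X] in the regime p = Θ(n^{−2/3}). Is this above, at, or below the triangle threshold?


Number of potential triangles: C(185, 3) = 1038220.
Each occurs with probability p³ ≈ (0.215601)³ ≈ 1.00219138e-02.
By linearity: E[X] = C(185, 3)·p³ ≈ 1038220 · 1.00219138e-02 ≈ 10404.951351.
Since α = 2/3 < 1, p = c/n^{2/3} ≫ 1/n is above the triangle threshold p ~ 1/n. Asymptotically E[X] ~ (c³/6)·n^{3(1−α)} = (7³/6)·n^{1} → ∞; triangles are abundant w.h.p.

E[X] ≈ 10404.951351; in regime p = Θ(1/n^{2/3}) E[X] diverges (above the triangle threshold p ~ 1/n).


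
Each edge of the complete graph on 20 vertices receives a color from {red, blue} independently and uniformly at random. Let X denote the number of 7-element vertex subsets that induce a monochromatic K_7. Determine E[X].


Let X = Σ_S X_S over the C(20, 7) = 77520 subsets S of size 7, where X_S = 1 if the K_7 on S is monochromatic.
For a fixed S, the K_7 on S has C(7, 2) = 21 edges. P[all 21 edges red] = (1/2)^21, and likewise for blue, so P[monochromatic] = 2·(1/2)^21 = 2^{1 − 21} = 1/1048576.
By linearity: E[X] = C(20, 7) · 2^{1 − 21} = 77520 · 1/1048576 = 4845/65536.
Numerically: E[X] ≈ 0.0739.

E[X] = C(20,7)·2^(1−C(7,2)) = 4845/65536 ≈ 0.0739.
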